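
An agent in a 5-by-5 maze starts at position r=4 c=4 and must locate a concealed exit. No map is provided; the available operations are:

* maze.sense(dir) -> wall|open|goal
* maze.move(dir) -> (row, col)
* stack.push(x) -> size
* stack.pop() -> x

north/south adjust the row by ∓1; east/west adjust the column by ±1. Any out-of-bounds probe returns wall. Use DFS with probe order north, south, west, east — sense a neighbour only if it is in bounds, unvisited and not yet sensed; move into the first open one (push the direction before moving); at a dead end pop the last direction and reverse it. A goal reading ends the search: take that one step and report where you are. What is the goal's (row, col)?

% maze.sense(dir=north) ~> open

% stack.push(x=north) ~> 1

% maze.move(dir=north) ~> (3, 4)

% maze.sense(dir=north) ~> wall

% maze.sense(dir=west) ~> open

% stack.push(x=west) ~> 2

% maze.move(dir=west) ~> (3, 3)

% maze.sense(dir=north) ~> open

% stack.push(x=north) ~> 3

% maze.move(dir=north) ~> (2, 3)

% maze.sense(dir=north) ~> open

% stack.push(x=north) ~> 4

% maze.move(dir=north) ~> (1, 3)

% maze.sense(dir=north) ~> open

% stack.push(x=north) ~> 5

% maze.move(dir=north) ~> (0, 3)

% maze.sense(dir=west) ~> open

% stack.push(x=west) ~> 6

% maze.move(dir=west) ~> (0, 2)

% maze.sense(dir=south) ~> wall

% maze.sense(dir=west) ~> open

% stack.push(x=west) ~> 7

% maze.move(dir=west) ~> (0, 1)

% maze.sense(dir=south) ~> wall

% maze.sense(dir=west) ~> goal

% maze.move(dir=west) ~> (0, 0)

Answer: (0, 0)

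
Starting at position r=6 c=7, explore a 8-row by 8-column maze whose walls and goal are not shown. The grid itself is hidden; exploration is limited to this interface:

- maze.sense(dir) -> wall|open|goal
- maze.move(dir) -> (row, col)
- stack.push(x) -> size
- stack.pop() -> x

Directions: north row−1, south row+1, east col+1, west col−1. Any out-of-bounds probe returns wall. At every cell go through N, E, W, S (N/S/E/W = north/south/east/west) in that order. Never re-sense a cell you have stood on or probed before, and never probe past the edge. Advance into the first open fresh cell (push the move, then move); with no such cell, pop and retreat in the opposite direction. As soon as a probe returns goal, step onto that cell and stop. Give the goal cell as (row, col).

% maze.sense dir: north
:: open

% stack.push x: north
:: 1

% maze.move dir: north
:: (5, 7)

% maze.sense dir: north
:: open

% stack.push x: north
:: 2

% maze.move dir: north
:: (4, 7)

% maze.sense dir: north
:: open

% stack.push x: north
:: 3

% maze.move dir: north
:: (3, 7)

% maze.sense dir: north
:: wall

% maze.sense dir: west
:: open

% stack.push x: west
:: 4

% maze.move dir: west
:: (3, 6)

% maze.sense dir: north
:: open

% stack.push x: north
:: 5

% maze.move dir: north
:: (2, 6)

% maze.sense dir: north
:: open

% stack.push x: north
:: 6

% maze.move dir: north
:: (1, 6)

% maze.sense dir: north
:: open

% stack.push x: north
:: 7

% maze.move dir: north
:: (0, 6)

% maze.sense dir: east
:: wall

% maze.sense dir: west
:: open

% stack.push x: west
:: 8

% maze.move dir: west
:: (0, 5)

% maze.sense dir: west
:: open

% stack.push x: west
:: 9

% maze.move dir: west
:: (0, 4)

% maze.sense dir: west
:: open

% stack.push x: west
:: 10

% maze.move dir: west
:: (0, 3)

% maze.sense dir: west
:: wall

% maze.sense dir: south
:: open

% stack.push x: south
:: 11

% maze.move dir: south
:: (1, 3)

% maze.sense dir: east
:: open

% stack.push x: east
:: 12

% maze.move dir: east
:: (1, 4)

% maze.sense dir: east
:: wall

% maze.sense dir: south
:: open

% stack.push x: south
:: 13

% maze.move dir: south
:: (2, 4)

% maze.sense dir: east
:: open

% stack.push x: east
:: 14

% maze.move dir: east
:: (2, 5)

% maze.sense dir: south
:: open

% stack.push x: south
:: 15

% maze.move dir: south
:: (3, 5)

% maze.sense dir: west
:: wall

% maze.sense dir: south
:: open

% stack.push x: south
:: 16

% maze.move dir: south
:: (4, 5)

% maze.sense dir: east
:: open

% stack.push x: east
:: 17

% maze.move dir: east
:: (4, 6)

% maze.sense dir: south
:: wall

% stack.pop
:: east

% maze.move dir: west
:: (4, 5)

% maze.sense dir: west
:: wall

% maze.sense dir: south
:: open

% stack.push x: south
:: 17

% maze.move dir: south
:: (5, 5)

% maze.sense dir: west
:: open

% stack.push x: west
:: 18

% maze.move dir: west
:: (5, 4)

% maze.sense dir: west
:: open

% stack.push x: west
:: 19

% maze.move dir: west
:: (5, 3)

% maze.sense dir: north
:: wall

% maze.sense dir: west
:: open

% stack.push x: west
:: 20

% maze.move dir: west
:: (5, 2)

% maze.sense dir: north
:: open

% stack.push x: north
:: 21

% maze.move dir: north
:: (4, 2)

% maze.sense dir: north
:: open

% stack.push x: north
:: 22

% maze.move dir: north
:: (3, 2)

% maze.sense dir: north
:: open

% stack.push x: north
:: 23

% maze.move dir: north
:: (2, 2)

% maze.sense dir: north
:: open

% stack.push x: north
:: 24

% maze.move dir: north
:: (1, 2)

% maze.sense dir: west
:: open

% stack.push x: west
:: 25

% maze.move dir: west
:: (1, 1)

% maze.sense dir: north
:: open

% stack.push x: north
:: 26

% maze.move dir: north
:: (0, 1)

% maze.sense dir: west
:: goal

% maze.move dir: west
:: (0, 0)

Answer: (0, 0)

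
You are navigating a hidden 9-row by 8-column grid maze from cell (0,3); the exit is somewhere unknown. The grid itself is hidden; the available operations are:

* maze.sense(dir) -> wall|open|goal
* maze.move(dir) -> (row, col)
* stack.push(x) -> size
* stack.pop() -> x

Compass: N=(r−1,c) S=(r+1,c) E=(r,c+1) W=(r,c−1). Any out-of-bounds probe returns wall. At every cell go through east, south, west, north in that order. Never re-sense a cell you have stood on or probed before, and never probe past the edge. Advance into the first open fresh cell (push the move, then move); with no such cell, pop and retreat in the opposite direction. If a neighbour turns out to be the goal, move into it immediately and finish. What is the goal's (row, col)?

CALL sense[dir='east']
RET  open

CALL push[x='east']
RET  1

CALL move[dir='east']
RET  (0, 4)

CALL sense[dir='east']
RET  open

CALL push[x='east']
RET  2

CALL move[dir='east']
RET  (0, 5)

CALL sense[dir='east']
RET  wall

CALL sense[dir='south']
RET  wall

CALL pop[]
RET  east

CALL move[dir='west']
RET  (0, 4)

CALL sense[dir='south']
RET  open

CALL push[x='south']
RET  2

CALL move[dir='south']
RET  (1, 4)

CALL sense[dir='south']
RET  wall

CALL sense[dir='west']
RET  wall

CALL pop[]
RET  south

CALL move[dir='north']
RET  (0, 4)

CALL pop[]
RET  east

CALL move[dir='west']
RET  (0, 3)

CALL sense[dir='west']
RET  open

CALL push[x='west']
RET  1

CALL move[dir='west']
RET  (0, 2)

CALL sense[dir='south']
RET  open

CALL push[x='south']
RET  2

CALL move[dir='south']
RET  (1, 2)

CALL sense[dir='south']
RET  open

CALL push[x='south']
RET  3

CALL move[dir='south']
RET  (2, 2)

CALL sense[dir='east']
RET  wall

CALL sense[dir='south']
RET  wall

CALL sense[dir='west']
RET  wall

CALL pop[]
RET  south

CALL move[dir='north']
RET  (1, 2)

CALL sense[dir='west']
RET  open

CALL push[x='west']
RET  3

CALL move[dir='west']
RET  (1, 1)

CALL sense[dir='west']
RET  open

CALL push[x='west']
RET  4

CALL move[dir='west']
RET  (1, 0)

CALL sense[dir='south']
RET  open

CALL push[x='south']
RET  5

CALL move[dir='south']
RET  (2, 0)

CALL sense[dir='south']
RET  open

CALL push[x='south']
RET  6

CALL move[dir='south']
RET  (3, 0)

CALL sense[dir='east']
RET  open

CALL push[x='east']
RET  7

CALL move[dir='east']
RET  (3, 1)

CALL sense[dir='south']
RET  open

CALL push[x='south']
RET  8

CALL move[dir='south']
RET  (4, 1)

CALL sense[dir='east']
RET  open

CALL push[x='east']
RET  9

CALL move[dir='east']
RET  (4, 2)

CALL sense[dir='east']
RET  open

CALL push[x='east']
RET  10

CALL move[dir='east']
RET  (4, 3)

CALL sense[dir='east']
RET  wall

CALL sense[dir='south']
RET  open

CALL push[x='south']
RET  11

CALL move[dir='south']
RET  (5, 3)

CALL sense[dir='east']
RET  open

CALL push[x='east']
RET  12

CALL move[dir='east']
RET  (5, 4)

CALL sense[dir='east']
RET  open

CALL push[x='east']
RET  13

CALL move[dir='east']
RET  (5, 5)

CALL sense[dir='east']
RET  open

CALL push[x='east']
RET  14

CALL move[dir='east']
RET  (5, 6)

CALL sense[dir='east']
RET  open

CALL push[x='east']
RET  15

CALL move[dir='east']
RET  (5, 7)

CALL sense[dir='south']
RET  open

CALL push[x='south']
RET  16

CALL move[dir='south']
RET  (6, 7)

CALL sense[dir='south']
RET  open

CALL push[x='south']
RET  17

CALL move[dir='south']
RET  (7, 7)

CALL sense[dir='south']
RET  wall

CALL sense[dir='west']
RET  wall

CALL pop[]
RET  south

CALL move[dir='north']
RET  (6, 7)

CALL sense[dir='west']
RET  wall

CALL pop[]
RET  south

CALL move[dir='north']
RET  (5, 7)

CALL sense[dir='north']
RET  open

CALL push[x='north']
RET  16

CALL move[dir='north']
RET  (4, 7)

CALL sense[dir='west']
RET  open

CALL push[x='west']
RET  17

CALL move[dir='west']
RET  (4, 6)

CALL sense[dir='west']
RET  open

CALL push[x='west']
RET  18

CALL move[dir='west']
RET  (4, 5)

CALL sense[dir='north']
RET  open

CALL push[x='north']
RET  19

CALL move[dir='north']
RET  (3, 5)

CALL sense[dir='east']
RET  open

CALL push[x='east']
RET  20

CALL move[dir='east']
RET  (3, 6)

CALL sense[dir='east']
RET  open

CALL push[x='east']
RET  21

CALL move[dir='east']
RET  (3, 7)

CALL sense[dir='north']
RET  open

CALL push[x='north']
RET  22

CALL move[dir='north']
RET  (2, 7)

CALL sense[dir='west']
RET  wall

CALL sense[dir='north']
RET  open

CALL push[x='north']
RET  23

CALL move[dir='north']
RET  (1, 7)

CALL sense[dir='west']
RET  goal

CALL move[dir='west']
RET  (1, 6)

Answer: (1, 6)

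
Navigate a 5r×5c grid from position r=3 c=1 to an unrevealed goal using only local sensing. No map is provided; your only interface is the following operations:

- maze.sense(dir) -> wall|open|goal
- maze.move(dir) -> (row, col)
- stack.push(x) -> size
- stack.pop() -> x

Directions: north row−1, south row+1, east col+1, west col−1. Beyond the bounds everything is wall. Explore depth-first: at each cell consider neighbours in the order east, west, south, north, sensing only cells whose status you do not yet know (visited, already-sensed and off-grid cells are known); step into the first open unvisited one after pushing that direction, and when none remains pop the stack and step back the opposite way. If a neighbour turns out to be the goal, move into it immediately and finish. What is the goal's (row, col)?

# 1. maze.sense(dir=east) => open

# 2. stack.push(x=east) => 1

# 3. maze.move(dir=east) => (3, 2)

# 4. maze.sense(dir=east) => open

# 5. stack.push(x=east) => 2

# 6. maze.move(dir=east) => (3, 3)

# 7. maze.sense(dir=east) => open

# 8. stack.push(x=east) => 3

# 9. maze.move(dir=east) => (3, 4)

# 10. maze.sense(dir=south) => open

# 11. stack.push(x=south) => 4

# 12. maze.move(dir=south) => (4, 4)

# 13. maze.sense(dir=west) => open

# 14. stack.push(x=west) => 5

# 15. maze.move(dir=west) => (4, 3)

# 16. maze.sense(dir=west) => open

# 17. stack.push(x=west) => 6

# 18. maze.move(dir=west) => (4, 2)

# 19. maze.sense(dir=west) => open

# 20. stack.push(x=west) => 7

# 21. maze.move(dir=west) => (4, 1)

# 22. maze.sense(dir=west) => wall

# 23. stack.pop() => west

# 24. maze.move(dir=east) => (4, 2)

# 25. stack.pop() => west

# 26. maze.move(dir=east) => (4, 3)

# 27. stack.pop() => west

# 28. maze.move(dir=east) => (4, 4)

# 29. stack.pop() => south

# 30. maze.move(dir=north) => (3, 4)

# 31. maze.sense(dir=north) => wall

# 32. stack.pop() => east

# 33. maze.move(dir=west) => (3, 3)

# 34. maze.sense(dir=north) => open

# 35. stack.push(x=north) => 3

# 36. maze.move(dir=north) => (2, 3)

# 37. maze.sense(dir=west) => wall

# 38. maze.sense(dir=north) => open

# 39. stack.push(x=north) => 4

# 40. maze.move(dir=north) => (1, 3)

# 41. maze.sense(dir=east) => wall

# 42. maze.sense(dir=west) => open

# 43. stack.push(x=west) => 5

# 44. maze.move(dir=west) => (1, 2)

# 45. maze.sense(dir=west) => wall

# 46. maze.sense(dir=north) => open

# 47. stack.push(x=north) => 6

# 48. maze.move(dir=north) => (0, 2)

# 49. maze.sense(dir=east) => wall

# 50. maze.sense(dir=west) => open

# 51. stack.push(x=west) => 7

# 52. maze.move(dir=west) => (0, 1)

# 53. maze.sense(dir=west) => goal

# 54. maze.move(dir=west) => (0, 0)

Answer: (0, 0)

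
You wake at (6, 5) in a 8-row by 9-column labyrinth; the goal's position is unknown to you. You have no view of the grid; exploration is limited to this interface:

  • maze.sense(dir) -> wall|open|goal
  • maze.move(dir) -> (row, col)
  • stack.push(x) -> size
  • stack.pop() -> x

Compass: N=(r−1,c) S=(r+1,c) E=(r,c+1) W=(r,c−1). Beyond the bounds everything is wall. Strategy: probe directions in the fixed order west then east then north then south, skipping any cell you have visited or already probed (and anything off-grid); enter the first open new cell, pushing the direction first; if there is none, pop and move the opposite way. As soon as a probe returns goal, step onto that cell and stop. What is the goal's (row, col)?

CALL sense[dir: west]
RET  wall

CALL sense[dir: east]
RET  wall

CALL sense[dir: north]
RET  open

CALL push[x: north]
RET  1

CALL move[dir: north]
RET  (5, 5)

CALL sense[dir: west]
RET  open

CALL push[x: west]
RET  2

CALL move[dir: west]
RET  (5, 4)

CALL sense[dir: west]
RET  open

CALL push[x: west]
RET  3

CALL move[dir: west]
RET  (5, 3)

CALL sense[dir: west]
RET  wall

CALL sense[dir: north]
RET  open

CALL push[x: north]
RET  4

CALL move[dir: north]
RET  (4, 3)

CALL sense[dir: west]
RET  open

CALL push[x: west]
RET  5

CALL move[dir: west]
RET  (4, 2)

CALL sense[dir: west]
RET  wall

CALL sense[dir: north]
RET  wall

CALL pop[]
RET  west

CALL move[dir: east]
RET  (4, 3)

CALL sense[dir: east]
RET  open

CALL push[x: east]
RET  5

CALL move[dir: east]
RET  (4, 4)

CALL sense[dir: east]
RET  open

CALL push[x: east]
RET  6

CALL move[dir: east]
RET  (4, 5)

CALL sense[dir: east]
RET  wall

CALL sense[dir: north]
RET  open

CALL push[x: north]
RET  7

CALL move[dir: north]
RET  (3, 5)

CALL sense[dir: west]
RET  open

CALL push[x: west]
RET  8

CALL move[dir: west]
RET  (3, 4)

CALL sense[dir: west]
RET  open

CALL push[x: west]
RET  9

CALL move[dir: west]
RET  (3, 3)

CALL sense[dir: north]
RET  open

CALL push[x: north]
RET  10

CALL move[dir: north]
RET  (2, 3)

CALL sense[dir: west]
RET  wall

CALL sense[dir: east]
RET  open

CALL push[x: east]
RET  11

CALL move[dir: east]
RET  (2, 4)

CALL sense[dir: east]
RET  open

CALL push[x: east]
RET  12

CALL move[dir: east]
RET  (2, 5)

CALL sense[dir: east]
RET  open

CALL push[x: east]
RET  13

CALL move[dir: east]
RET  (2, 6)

CALL sense[dir: east]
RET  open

CALL push[x: east]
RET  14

CALL move[dir: east]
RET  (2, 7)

CALL sense[dir: east]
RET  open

CALL push[x: east]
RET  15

CALL move[dir: east]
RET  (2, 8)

CALL sense[dir: north]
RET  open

CALL push[x: north]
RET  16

CALL move[dir: north]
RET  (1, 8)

CALL sense[dir: west]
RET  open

CALL push[x: west]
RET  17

CALL move[dir: west]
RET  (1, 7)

CALL sense[dir: west]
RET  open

CALL push[x: west]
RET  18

CALL move[dir: west]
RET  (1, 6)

CALL sense[dir: west]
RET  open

CALL push[x: west]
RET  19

CALL move[dir: west]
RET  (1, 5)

CALL sense[dir: west]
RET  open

CALL push[x: west]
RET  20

CALL move[dir: west]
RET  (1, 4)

CALL sense[dir: west]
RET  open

CALL push[x: west]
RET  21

CALL move[dir: west]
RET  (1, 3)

CALL sense[dir: west]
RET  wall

CALL sense[dir: north]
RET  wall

CALL pop[]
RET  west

CALL move[dir: east]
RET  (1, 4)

CALL sense[dir: north]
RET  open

CALL push[x: north]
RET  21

CALL move[dir: north]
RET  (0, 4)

CALL sense[dir: east]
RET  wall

CALL pop[]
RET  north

CALL move[dir: south]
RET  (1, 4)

CALL pop[]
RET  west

CALL move[dir: east]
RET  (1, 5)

CALL pop[]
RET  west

CALL move[dir: east]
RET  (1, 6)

CALL sense[dir: north]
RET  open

CALL push[x: north]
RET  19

CALL move[dir: north]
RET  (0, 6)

CALL sense[dir: east]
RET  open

CALL push[x: east]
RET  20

CALL move[dir: east]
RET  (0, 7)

CALL sense[dir: east]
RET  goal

CALL move[dir: east]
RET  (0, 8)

Answer: (0, 8)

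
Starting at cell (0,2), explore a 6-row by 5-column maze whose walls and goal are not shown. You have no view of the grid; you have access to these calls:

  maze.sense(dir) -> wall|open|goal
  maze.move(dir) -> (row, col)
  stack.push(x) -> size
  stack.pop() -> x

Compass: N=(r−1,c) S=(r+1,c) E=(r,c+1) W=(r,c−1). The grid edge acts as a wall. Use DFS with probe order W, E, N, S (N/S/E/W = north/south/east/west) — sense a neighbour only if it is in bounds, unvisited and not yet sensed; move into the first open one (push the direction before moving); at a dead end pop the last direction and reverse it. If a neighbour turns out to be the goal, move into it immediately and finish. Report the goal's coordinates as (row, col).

[in] maze.sense dir=west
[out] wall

[in] maze.sense dir=east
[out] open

[in] stack.push x=east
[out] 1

[in] maze.move dir=east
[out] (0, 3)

[in] maze.sense dir=east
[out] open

[in] stack.push x=east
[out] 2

[in] maze.move dir=east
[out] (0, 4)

[in] maze.sense dir=south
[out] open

[in] stack.push x=south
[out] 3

[in] maze.move dir=south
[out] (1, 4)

[in] maze.sense dir=west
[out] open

[in] stack.push x=west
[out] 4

[in] maze.move dir=west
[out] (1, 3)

[in] maze.sense dir=west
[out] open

[in] stack.push x=west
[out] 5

[in] maze.move dir=west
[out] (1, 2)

[in] maze.sense dir=west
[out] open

[in] stack.push x=west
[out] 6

[in] maze.move dir=west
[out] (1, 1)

[in] maze.sense dir=west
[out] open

[in] stack.push x=west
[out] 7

[in] maze.move dir=west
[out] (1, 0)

[in] maze.sense dir=north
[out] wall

[in] maze.sense dir=south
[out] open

[in] stack.push x=south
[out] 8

[in] maze.move dir=south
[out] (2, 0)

[in] maze.sense dir=east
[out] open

[in] stack.push x=east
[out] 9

[in] maze.move dir=east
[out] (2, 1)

[in] maze.sense dir=east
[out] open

[in] stack.push x=east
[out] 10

[in] maze.move dir=east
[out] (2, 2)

[in] maze.sense dir=east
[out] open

[in] stack.push x=east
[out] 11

[in] maze.move dir=east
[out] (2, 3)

[in] maze.sense dir=east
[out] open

[in] stack.push x=east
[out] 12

[in] maze.move dir=east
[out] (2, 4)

[in] maze.sense dir=south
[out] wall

[in] stack.pop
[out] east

[in] maze.move dir=west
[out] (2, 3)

[in] maze.sense dir=south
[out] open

[in] stack.push x=south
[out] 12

[in] maze.move dir=south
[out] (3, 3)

[in] maze.sense dir=west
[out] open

[in] stack.push x=west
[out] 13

[in] maze.move dir=west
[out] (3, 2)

[in] maze.sense dir=west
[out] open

[in] stack.push x=west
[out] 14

[in] maze.move dir=west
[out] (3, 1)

[in] maze.sense dir=west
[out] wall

[in] maze.sense dir=south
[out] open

[in] stack.push x=south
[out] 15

[in] maze.move dir=south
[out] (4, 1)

[in] maze.sense dir=west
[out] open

[in] stack.push x=west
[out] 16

[in] maze.move dir=west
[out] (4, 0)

[in] maze.sense dir=south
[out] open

[in] stack.push x=south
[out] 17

[in] maze.move dir=south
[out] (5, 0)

[in] maze.sense dir=east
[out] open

[in] stack.push x=east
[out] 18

[in] maze.move dir=east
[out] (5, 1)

[in] maze.sense dir=east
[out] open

[in] stack.push x=east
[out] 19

[in] maze.move dir=east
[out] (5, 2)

[in] maze.sense dir=east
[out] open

[in] stack.push x=east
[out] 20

[in] maze.move dir=east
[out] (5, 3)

[in] maze.sense dir=east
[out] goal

[in] maze.move dir=east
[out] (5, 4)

Answer: (5, 4)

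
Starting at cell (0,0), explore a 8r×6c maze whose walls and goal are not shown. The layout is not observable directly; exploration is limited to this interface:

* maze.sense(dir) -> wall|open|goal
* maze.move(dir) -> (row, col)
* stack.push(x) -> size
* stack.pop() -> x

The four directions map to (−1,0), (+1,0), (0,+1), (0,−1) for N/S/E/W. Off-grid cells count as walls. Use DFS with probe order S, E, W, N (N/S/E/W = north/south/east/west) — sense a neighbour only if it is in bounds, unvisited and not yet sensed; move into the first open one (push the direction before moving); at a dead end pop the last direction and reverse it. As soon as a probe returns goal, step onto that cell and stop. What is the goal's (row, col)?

Act: sense[dir→south]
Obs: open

Act: push[x→south]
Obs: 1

Act: move[dir→south]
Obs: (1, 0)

Act: sense[dir→south]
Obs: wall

Act: sense[dir→east]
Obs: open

Act: push[x→east]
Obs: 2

Act: move[dir→east]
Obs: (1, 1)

Act: sense[dir→south]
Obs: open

Act: push[x→south]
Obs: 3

Act: move[dir→south]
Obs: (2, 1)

Act: sense[dir→south]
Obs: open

Act: push[x→south]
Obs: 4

Act: move[dir→south]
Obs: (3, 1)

Act: sense[dir→south]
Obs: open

Act: push[x→south]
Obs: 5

Act: move[dir→south]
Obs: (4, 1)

Act: sense[dir→south]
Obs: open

Act: push[x→south]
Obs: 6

Act: move[dir→south]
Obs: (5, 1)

Act: sense[dir→south]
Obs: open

Act: push[x→south]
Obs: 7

Act: move[dir→south]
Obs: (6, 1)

Act: sense[dir→south]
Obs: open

Act: push[x→south]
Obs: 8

Act: move[dir→south]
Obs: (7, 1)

Act: sense[dir→east]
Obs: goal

Act: move[dir→east]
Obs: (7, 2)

Answer: (7, 2)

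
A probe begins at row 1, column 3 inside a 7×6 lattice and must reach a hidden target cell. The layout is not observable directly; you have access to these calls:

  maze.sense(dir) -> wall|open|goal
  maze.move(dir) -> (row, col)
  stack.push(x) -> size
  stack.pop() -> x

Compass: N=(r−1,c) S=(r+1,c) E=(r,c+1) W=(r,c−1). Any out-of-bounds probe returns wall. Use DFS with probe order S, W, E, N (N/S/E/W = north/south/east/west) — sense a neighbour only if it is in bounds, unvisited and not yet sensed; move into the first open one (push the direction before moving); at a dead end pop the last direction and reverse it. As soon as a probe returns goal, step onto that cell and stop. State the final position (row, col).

Do: sense[dir=south]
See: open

Do: push[x=south]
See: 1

Do: move[dir=south]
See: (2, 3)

Do: sense[dir=south]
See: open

Do: push[x=south]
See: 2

Do: move[dir=south]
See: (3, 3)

Do: sense[dir=south]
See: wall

Do: sense[dir=west]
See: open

Do: push[x=west]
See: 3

Do: move[dir=west]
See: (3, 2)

Do: sense[dir=south]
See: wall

Do: sense[dir=west]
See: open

Do: push[x=west]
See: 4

Do: move[dir=west]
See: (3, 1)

Do: sense[dir=south]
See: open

Do: push[x=south]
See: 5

Do: move[dir=south]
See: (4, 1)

Do: sense[dir=south]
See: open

Do: push[x=south]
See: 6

Do: move[dir=south]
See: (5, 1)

Do: sense[dir=south]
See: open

Do: push[x=south]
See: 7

Do: move[dir=south]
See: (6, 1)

Do: sense[dir=west]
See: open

Do: push[x=west]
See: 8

Do: move[dir=west]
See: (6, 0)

Do: sense[dir=north]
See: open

Do: push[x=north]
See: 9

Do: move[dir=north]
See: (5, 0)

Do: sense[dir=north]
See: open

Do: push[x=north]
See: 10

Do: move[dir=north]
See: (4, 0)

Do: sense[dir=north]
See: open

Do: push[x=north]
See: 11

Do: move[dir=north]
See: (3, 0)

Do: sense[dir=north]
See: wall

Do: pop[]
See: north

Do: move[dir=south]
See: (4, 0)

Do: pop[]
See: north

Do: move[dir=south]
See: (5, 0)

Do: pop[]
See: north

Do: move[dir=south]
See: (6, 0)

Do: pop[]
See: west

Do: move[dir=east]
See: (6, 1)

Do: sense[dir=east]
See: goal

Do: move[dir=east]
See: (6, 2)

Answer: (6, 2)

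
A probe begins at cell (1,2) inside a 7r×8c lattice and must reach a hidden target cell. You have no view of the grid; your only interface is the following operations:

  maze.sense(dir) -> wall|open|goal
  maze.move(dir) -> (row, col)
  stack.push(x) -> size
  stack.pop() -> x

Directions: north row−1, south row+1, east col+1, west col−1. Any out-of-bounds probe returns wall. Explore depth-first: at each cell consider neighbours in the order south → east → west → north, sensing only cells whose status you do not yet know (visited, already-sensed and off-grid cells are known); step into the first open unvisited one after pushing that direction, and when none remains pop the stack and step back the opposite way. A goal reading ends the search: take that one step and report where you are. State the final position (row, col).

! 1. maze.sense(south) -> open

! 2. stack.push(south) -> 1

! 3. maze.move(south) -> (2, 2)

! 4. maze.sense(south) -> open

! 5. stack.push(south) -> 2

! 6. maze.move(south) -> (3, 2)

! 7. maze.sense(south) -> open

! 8. stack.push(south) -> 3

! 9. maze.move(south) -> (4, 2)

! 10. maze.sense(south) -> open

! 11. stack.push(south) -> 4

! 12. maze.move(south) -> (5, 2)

! 13. maze.sense(south) -> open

! 14. stack.push(south) -> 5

! 15. maze.move(south) -> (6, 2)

! 16. maze.sense(east) -> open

! 17. stack.push(east) -> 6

! 18. maze.move(east) -> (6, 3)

! 19. maze.sense(east) -> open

! 20. stack.push(east) -> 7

! 21. maze.move(east) -> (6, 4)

! 22. maze.sense(east) -> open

! 23. stack.push(east) -> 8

! 24. maze.move(east) -> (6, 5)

! 25. maze.sense(east) -> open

! 26. stack.push(east) -> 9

! 27. maze.move(east) -> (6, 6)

! 28. maze.sense(east) -> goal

! 29. maze.move(east) -> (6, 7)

Answer: (6, 7)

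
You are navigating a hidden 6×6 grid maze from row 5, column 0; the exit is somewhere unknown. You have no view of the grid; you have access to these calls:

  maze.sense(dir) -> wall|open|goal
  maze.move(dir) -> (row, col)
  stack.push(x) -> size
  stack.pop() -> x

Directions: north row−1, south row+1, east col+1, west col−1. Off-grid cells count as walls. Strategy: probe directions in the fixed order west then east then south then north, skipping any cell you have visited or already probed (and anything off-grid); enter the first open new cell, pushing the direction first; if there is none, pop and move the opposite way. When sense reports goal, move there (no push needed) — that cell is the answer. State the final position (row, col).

~$ maze.sense dir→east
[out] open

~$ stack.push x→east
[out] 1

~$ maze.move dir→east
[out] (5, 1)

~$ maze.sense dir→east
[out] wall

~$ maze.sense dir→north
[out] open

~$ stack.push x→north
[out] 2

~$ maze.move dir→north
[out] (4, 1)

~$ maze.sense dir→west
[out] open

~$ stack.push x→west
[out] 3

~$ maze.move dir→west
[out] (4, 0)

~$ maze.sense dir→north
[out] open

~$ stack.push x→north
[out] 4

~$ maze.move dir→north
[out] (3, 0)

~$ maze.sense dir→east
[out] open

~$ stack.push x→east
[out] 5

~$ maze.move dir→east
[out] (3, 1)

~$ maze.sense dir→east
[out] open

~$ stack.push x→east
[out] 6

~$ maze.move dir→east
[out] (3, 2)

~$ maze.sense dir→east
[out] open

~$ stack.push x→east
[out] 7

~$ maze.move dir→east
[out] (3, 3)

~$ maze.sense dir→east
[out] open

~$ stack.push x→east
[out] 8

~$ maze.move dir→east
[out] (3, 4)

~$ maze.sense dir→east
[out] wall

~$ maze.sense dir→south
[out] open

~$ stack.push x→south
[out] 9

~$ maze.move dir→south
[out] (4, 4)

~$ maze.sense dir→west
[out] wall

~$ maze.sense dir→east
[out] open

~$ stack.push x→east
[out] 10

~$ maze.move dir→east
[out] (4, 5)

~$ maze.sense dir→south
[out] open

~$ stack.push x→south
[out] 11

~$ maze.move dir→south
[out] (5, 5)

~$ maze.sense dir→west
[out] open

~$ stack.push x→west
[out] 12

~$ maze.move dir→west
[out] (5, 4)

~$ maze.sense dir→west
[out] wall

~$ stack.pop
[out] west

~$ maze.move dir→east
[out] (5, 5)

~$ stack.pop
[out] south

~$ maze.move dir→north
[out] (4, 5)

~$ stack.pop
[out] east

~$ maze.move dir→west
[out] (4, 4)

~$ stack.pop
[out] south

~$ maze.move dir→north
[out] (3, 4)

~$ maze.sense dir→north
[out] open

~$ stack.push x→north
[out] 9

~$ maze.move dir→north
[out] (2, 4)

~$ maze.sense dir→west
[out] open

~$ stack.push x→west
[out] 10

~$ maze.move dir→west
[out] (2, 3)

~$ maze.sense dir→west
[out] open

~$ stack.push x→west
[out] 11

~$ maze.move dir→west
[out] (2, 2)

~$ maze.sense dir→west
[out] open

~$ stack.push x→west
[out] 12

~$ maze.move dir→west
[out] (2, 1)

~$ maze.sense dir→west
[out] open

~$ stack.push x→west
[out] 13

~$ maze.move dir→west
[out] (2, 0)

~$ maze.sense dir→north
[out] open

~$ stack.push x→north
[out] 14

~$ maze.move dir→north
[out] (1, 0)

~$ maze.sense dir→east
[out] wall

~$ maze.sense dir→north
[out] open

~$ stack.push x→north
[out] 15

~$ maze.move dir→north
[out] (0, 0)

~$ maze.sense dir→east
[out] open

~$ stack.push x→east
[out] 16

~$ maze.move dir→east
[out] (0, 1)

~$ maze.sense dir→east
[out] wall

~$ stack.pop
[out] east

~$ maze.move dir→west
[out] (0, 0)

~$ stack.pop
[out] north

~$ maze.move dir→south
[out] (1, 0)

~$ stack.pop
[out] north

~$ maze.move dir→south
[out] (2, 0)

~$ stack.pop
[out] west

~$ maze.move dir→east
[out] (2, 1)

~$ stack.pop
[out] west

~$ maze.move dir→east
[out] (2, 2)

~$ maze.sense dir→north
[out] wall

~$ stack.pop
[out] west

~$ maze.move dir→east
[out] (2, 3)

~$ maze.sense dir→north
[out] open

~$ stack.push x→north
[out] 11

~$ maze.move dir→north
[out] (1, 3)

~$ maze.sense dir→east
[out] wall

~$ maze.sense dir→north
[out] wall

~$ stack.pop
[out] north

~$ maze.move dir→south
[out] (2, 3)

~$ stack.pop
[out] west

~$ maze.move dir→east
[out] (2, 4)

~$ maze.sense dir→east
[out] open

~$ stack.push x→east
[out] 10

~$ maze.move dir→east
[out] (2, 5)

~$ maze.sense dir→north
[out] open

~$ stack.push x→north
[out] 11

~$ maze.move dir→north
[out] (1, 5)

~$ maze.sense dir→north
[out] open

~$ stack.push x→north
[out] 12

~$ maze.move dir→north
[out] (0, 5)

~$ maze.sense dir→west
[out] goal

~$ maze.move dir→west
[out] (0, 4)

Answer: (0, 4)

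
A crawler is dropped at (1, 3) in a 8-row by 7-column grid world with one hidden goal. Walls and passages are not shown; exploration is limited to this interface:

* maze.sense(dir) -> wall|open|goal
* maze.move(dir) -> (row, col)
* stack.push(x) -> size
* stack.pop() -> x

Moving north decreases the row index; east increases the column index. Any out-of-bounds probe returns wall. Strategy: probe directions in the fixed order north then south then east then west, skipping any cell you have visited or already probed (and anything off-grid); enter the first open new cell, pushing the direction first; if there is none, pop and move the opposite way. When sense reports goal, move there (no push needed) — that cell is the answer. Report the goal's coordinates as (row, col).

# maze.sense(dir: north) -> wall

# maze.sense(dir: south) -> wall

# maze.sense(dir: east) -> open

# stack.push(x: east) -> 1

# maze.move(dir: east) -> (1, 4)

# maze.sense(dir: north) -> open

# stack.push(x: north) -> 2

# maze.move(dir: north) -> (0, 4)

# maze.sense(dir: east) -> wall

# stack.pop() -> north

# maze.move(dir: south) -> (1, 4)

# maze.sense(dir: south) -> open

# stack.push(x: south) -> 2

# maze.move(dir: south) -> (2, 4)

# maze.sense(dir: south) -> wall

# maze.sense(dir: east) -> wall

# stack.pop() -> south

# maze.move(dir: north) -> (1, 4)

# maze.sense(dir: east) -> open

# stack.push(x: east) -> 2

# maze.move(dir: east) -> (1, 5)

# maze.sense(dir: east) -> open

# stack.push(x: east) -> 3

# maze.move(dir: east) -> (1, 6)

# maze.sense(dir: north) -> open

# stack.push(x: north) -> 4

# maze.move(dir: north) -> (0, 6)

# stack.pop() -> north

# maze.move(dir: south) -> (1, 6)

# maze.sense(dir: south) -> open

# stack.push(x: south) -> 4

# maze.move(dir: south) -> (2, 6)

# maze.sense(dir: south) -> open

# stack.push(x: south) -> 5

# maze.move(dir: south) -> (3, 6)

# maze.sense(dir: south) -> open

# stack.push(x: south) -> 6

# maze.move(dir: south) -> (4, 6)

# maze.sense(dir: south) -> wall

# maze.sense(dir: west) -> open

# stack.push(x: west) -> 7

# maze.move(dir: west) -> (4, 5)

# maze.sense(dir: north) -> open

# stack.push(x: north) -> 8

# maze.move(dir: north) -> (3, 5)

# stack.pop() -> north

# maze.move(dir: south) -> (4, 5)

# maze.sense(dir: south) -> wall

# maze.sense(dir: west) -> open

# stack.push(x: west) -> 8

# maze.move(dir: west) -> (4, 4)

# maze.sense(dir: south) -> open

# stack.push(x: south) -> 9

# maze.move(dir: south) -> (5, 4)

# maze.sense(dir: south) -> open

# stack.push(x: south) -> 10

# maze.move(dir: south) -> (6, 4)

# maze.sense(dir: south) -> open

# stack.push(x: south) -> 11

# maze.move(dir: south) -> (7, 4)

# maze.sense(dir: east) -> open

# stack.push(x: east) -> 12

# maze.move(dir: east) -> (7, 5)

# maze.sense(dir: north) -> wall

# maze.sense(dir: east) -> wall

# stack.pop() -> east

# maze.move(dir: west) -> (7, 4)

# maze.sense(dir: west) -> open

# stack.push(x: west) -> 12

# maze.move(dir: west) -> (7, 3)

# maze.sense(dir: north) -> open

# stack.push(x: north) -> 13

# maze.move(dir: north) -> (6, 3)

# maze.sense(dir: north) -> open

# stack.push(x: north) -> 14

# maze.move(dir: north) -> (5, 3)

# maze.sense(dir: north) -> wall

# maze.sense(dir: west) -> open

# stack.push(x: west) -> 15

# maze.move(dir: west) -> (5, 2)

# maze.sense(dir: north) -> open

# stack.push(x: north) -> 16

# maze.move(dir: north) -> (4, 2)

# maze.sense(dir: north) -> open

# stack.push(x: north) -> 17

# maze.move(dir: north) -> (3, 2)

# maze.sense(dir: north) -> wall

# maze.sense(dir: east) -> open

# stack.push(x: east) -> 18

# maze.move(dir: east) -> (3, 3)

# stack.pop() -> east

# maze.move(dir: west) -> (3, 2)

# maze.sense(dir: west) -> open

# stack.push(x: west) -> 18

# maze.move(dir: west) -> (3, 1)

# maze.sense(dir: north) -> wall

# maze.sense(dir: south) -> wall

# maze.sense(dir: west) -> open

# stack.push(x: west) -> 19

# maze.move(dir: west) -> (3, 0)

# maze.sense(dir: north) -> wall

# maze.sense(dir: south) -> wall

# stack.pop() -> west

# maze.move(dir: east) -> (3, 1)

# stack.pop() -> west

# maze.move(dir: east) -> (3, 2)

# stack.pop() -> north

# maze.move(dir: south) -> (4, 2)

# stack.pop() -> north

# maze.move(dir: south) -> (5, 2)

# maze.sense(dir: south) -> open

# stack.push(x: south) -> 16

# maze.move(dir: south) -> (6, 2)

# maze.sense(dir: south) -> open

# stack.push(x: south) -> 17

# maze.move(dir: south) -> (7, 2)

# maze.sense(dir: west) -> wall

# stack.pop() -> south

# maze.move(dir: north) -> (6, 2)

# maze.sense(dir: west) -> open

# stack.push(x: west) -> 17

# maze.move(dir: west) -> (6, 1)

# maze.sense(dir: north) -> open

# stack.push(x: north) -> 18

# maze.move(dir: north) -> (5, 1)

# maze.sense(dir: west) -> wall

# stack.pop() -> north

# maze.move(dir: south) -> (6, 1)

# maze.sense(dir: west) -> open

# stack.push(x: west) -> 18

# maze.move(dir: west) -> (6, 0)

# maze.sense(dir: south) -> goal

# maze.move(dir: south) -> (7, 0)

Answer: (7, 0)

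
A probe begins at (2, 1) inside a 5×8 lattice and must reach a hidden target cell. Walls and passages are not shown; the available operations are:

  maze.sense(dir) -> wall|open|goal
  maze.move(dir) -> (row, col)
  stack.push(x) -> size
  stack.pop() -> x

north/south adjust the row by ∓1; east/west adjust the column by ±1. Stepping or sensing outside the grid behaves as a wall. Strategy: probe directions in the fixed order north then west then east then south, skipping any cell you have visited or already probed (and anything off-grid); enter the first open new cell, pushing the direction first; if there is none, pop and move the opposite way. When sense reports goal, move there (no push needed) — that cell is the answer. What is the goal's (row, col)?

-> maze.sense(dir=north)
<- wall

-> maze.sense(dir=west)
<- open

-> stack.push(x=west)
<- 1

-> maze.move(dir=west)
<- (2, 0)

-> maze.sense(dir=north)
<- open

-> stack.push(x=north)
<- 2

-> maze.move(dir=north)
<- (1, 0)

-> maze.sense(dir=north)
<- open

-> stack.push(x=north)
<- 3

-> maze.move(dir=north)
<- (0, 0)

-> maze.sense(dir=east)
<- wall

-> stack.pop()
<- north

-> maze.move(dir=south)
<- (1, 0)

-> stack.pop()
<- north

-> maze.move(dir=south)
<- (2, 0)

-> maze.sense(dir=south)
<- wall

-> stack.pop()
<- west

-> maze.move(dir=east)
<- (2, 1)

-> maze.sense(dir=east)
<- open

-> stack.push(x=east)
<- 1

-> maze.move(dir=east)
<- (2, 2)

-> maze.sense(dir=north)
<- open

-> stack.push(x=north)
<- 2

-> maze.move(dir=north)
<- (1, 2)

-> maze.sense(dir=north)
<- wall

-> maze.sense(dir=east)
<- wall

-> stack.pop()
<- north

-> maze.move(dir=south)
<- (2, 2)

-> maze.sense(dir=east)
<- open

-> stack.push(x=east)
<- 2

-> maze.move(dir=east)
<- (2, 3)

-> maze.sense(dir=east)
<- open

-> stack.push(x=east)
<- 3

-> maze.move(dir=east)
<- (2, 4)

-> maze.sense(dir=north)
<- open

-> stack.push(x=north)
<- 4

-> maze.move(dir=north)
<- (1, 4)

-> maze.sense(dir=north)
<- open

-> stack.push(x=north)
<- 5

-> maze.move(dir=north)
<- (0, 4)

-> maze.sense(dir=west)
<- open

-> stack.push(x=west)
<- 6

-> maze.move(dir=west)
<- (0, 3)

-> stack.pop()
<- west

-> maze.move(dir=east)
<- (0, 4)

-> maze.sense(dir=east)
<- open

-> stack.push(x=east)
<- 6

-> maze.move(dir=east)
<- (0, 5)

-> maze.sense(dir=east)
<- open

-> stack.push(x=east)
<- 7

-> maze.move(dir=east)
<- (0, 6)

-> maze.sense(dir=east)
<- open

-> stack.push(x=east)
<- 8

-> maze.move(dir=east)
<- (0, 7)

-> maze.sense(dir=south)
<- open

-> stack.push(x=south)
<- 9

-> maze.move(dir=south)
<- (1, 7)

-> maze.sense(dir=west)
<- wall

-> maze.sense(dir=south)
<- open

-> stack.push(x=south)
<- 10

-> maze.move(dir=south)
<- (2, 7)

-> maze.sense(dir=west)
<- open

-> stack.push(x=west)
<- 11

-> maze.move(dir=west)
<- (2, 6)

-> maze.sense(dir=west)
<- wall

-> maze.sense(dir=south)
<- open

-> stack.push(x=south)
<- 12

-> maze.move(dir=south)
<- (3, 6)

-> maze.sense(dir=west)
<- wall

-> maze.sense(dir=east)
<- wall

-> maze.sense(dir=south)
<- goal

-> maze.move(dir=south)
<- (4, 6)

Answer: (4, 6)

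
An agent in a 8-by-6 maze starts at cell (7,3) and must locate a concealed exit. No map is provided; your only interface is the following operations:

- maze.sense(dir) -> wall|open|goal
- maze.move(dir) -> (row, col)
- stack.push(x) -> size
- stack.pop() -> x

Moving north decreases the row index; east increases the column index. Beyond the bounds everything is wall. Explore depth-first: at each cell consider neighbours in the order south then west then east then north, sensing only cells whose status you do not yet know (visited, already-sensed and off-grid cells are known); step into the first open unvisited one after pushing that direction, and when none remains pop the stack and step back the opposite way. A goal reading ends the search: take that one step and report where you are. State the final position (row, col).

I call maze.sense on dir='west', → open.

Now I run stack.push on x='west', and see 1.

Then maze.move on dir='west', which returns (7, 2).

I try maze.sense on dir='west', giving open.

Now I run stack.push on x='west', yielding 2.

Invoking maze.move on dir='west', yielding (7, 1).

Then maze.sense on dir='west', — result: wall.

I try maze.sense on dir='north', and get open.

Next I call stack.push on x='north', and observe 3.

Using maze.move on dir='north', — result: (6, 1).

I call maze.sense on dir='west', and get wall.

Now I run maze.sense on dir='east', and see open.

Then stack.push on x='east', — result: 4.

Invoking maze.move on dir='east', which returns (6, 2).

I run maze.sense on dir='east', yielding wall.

Now I run maze.sense on dir='north', and get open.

I try stack.push on x='north', giving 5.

Invoking maze.move on dir='north', and observe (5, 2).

Next I call maze.sense on dir='west', and see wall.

Invoking maze.sense on dir='east', giving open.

Now I run stack.push on x='east', — result: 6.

I use maze.move on dir='east', giving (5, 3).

I invoke maze.sense on dir='east', → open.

Calling stack.push on x='east', → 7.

I run maze.move on dir='east', : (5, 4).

Now I run maze.sense on dir='south', yielding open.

Next I call stack.push on x='south', and see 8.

Now I run maze.move on dir='south', — result: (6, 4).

I call maze.sense on dir='south', which returns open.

Invoking stack.push on x='south', yielding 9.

I use maze.move on dir='south', yielding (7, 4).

Now I run maze.sense on dir='east', and get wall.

I use stack.pop(), → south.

I invoke maze.move on dir='north', → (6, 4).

Invoking maze.sense on dir='east', yielding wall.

I run stack.pop, : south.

I invoke maze.move on dir='north', : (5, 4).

I try maze.sense on dir='east', — result: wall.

I call maze.sense on dir='north', and see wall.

I invoke stack.pop, and see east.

I invoke maze.move on dir='west', giving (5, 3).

Using maze.sense on dir='north', → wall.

Next I call stack.pop, yielding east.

I use maze.move on dir='west', and see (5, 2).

I call maze.sense on dir='north', and see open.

Using stack.push on x='north', which returns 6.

I run maze.move on dir='north', and see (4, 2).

Using maze.sense on dir='west', yielding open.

I run stack.push on x='west', which returns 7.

Now I run maze.move on dir='west', and get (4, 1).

Now I run maze.sense on dir='west', → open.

I invoke stack.push on x='west', and get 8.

Calling maze.move on dir='west', yielding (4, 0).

I invoke maze.sense on dir='south', giving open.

I try stack.push on x='south', and see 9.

Using maze.move on dir='south', and get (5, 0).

I call stack.pop(), — result: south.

Next I call maze.move on dir='north', → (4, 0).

Now I run maze.sense on dir='north', — result: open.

Invoking stack.push on x='north', : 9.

Invoking maze.move on dir='north', yielding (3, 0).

I try maze.sense on dir='east', → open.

Next I call stack.push on x='east', and get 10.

Invoking maze.move on dir='east', — result: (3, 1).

I invoke maze.sense on dir='east', and get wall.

I invoke maze.sense on dir='north', and observe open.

I run stack.push on x='north', → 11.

I invoke maze.move on dir='north', — result: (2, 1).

Calling maze.sense on dir='west', yielding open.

Calling stack.push on x='west', yielding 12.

Then maze.move on dir='west', — result: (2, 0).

I try maze.sense on dir='north', — result: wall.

I invoke stack.pop, and get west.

I call maze.move on dir='east', which returns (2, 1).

Invoking maze.sense on dir='east', giving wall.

I run maze.sense on dir='north', : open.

I use stack.push on x='north', — result: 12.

Now I run maze.move on dir='north', — result: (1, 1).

Calling maze.sense on dir='east', → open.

Calling stack.push on x='east', — result: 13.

I invoke maze.move on dir='east', : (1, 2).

I try maze.sense on dir='east', giving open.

I invoke stack.push on x='east', : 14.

I run maze.move on dir='east', : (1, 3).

Invoking maze.sense on dir='south', yielding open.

Now I run stack.push on x='south', and see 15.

Calling maze.move on dir='south', and get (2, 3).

Calling maze.sense on dir='south', → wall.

Using maze.sense on dir='east', yielding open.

I try stack.push on x='east', : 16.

I call maze.move on dir='east', which returns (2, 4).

Calling maze.sense on dir='south', and observe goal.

Now I run maze.move on dir='south', yielding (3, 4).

Answer: (3, 4)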